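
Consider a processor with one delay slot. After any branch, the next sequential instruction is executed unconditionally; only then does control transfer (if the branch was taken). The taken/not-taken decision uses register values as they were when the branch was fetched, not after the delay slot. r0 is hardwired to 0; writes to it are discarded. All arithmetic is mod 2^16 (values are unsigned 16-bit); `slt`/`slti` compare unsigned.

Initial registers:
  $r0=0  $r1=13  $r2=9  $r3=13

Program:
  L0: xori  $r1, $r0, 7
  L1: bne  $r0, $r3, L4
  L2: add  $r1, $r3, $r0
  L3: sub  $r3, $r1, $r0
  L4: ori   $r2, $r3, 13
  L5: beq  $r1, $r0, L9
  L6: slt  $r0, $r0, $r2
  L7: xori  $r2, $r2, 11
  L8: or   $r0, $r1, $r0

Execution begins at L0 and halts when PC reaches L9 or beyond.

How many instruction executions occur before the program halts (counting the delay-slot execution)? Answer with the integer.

8

PC=0  xori  $r1, $r0, 7      | $r0=0 $r1=7 $r2=9 $r3=13
PC=1  bne  $r0, $r3, L4      | $r0=0 $r1=7 $r2=9 $r3=13  [TAKEN]
PC=2  add  $r1, $r3, $r0     | $r0=0 $r1=13 $r2=9 $r3=13
PC=4  ori   $r2, $r3, 13     | $r0=0 $r1=13 $r2=13 $r3=13
PC=5  beq  $r1, $r0, L9      | $r0=0 $r1=13 $r2=13 $r3=13  [not taken]
PC=6  slt  $r0, $r0, $r2     | $r0=0 $r1=13 $r2=13 $r3=13
PC=7  xori  $r2, $r2, 11     | $r0=0 $r1=13 $r2=6 $r3=13
PC=8  or   $r0, $r1, $r0     | $r0=0 $r1=13 $r2=6 $r3=13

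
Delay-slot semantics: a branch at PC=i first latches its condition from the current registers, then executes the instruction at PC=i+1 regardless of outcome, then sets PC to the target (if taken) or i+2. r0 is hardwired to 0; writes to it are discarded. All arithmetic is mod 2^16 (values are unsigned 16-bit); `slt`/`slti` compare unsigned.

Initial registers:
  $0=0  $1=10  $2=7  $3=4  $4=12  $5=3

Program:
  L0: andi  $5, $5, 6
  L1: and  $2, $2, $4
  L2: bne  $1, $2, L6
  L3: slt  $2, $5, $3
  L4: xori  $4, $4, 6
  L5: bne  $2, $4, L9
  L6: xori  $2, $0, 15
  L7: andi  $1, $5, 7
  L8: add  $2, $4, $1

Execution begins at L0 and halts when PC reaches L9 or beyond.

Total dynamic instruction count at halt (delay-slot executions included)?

#0 andi  $5, $5, 6 ; 0/10/7/4/12/2
#1 and  $2, $2, $4 ; 0/10/4/4/12/2
#2 bne  $1, $2, L6 ; 0/10/4/4/12/2 ; →target
#3 slt  $2, $5, $3 ; 0/10/1/4/12/2
#6 xori  $2, $0, 15 ; 0/10/15/4/12/2
#7 andi  $1, $5, 7 ; 0/2/15/4/12/2
#8 add  $2, $4, $1 ; 0/2/14/4/12/2

7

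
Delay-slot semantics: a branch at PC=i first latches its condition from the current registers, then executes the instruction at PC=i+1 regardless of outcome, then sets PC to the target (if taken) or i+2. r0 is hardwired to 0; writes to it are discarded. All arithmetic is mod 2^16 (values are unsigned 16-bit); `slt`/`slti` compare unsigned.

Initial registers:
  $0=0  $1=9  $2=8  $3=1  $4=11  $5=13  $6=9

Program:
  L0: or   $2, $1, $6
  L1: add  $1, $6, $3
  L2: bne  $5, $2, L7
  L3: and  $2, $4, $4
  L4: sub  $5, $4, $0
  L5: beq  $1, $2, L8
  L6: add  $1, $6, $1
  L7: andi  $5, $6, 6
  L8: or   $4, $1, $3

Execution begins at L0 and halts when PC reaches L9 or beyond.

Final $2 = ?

11

[0] or   $2, $1, $6  →  {$0:0, $1:9, $2:9, $3:1, $4:11, $5:13, $6:9}
[1] add  $1, $6, $3  →  {$0:0, $1:10, $2:9, $3:1, $4:11, $5:13, $6:9}
[2] bne  $5, $2, L7  →  {$0:0, $1:10, $2:9, $3:1, $4:11, $5:13, $6:9}  ⟨branch taken⟩
[3] and  $2, $4, $4  →  {$0:0, $1:10, $2:11, $3:1, $4:11, $5:13, $6:9}
[7] andi  $5, $6, 6  →  {$0:0, $1:10, $2:11, $3:1, $4:11, $5:0, $6:9}
[8] or   $4, $1, $3  →  {$0:0, $1:10, $2:11, $3:1, $4:11, $5:0, $6:9}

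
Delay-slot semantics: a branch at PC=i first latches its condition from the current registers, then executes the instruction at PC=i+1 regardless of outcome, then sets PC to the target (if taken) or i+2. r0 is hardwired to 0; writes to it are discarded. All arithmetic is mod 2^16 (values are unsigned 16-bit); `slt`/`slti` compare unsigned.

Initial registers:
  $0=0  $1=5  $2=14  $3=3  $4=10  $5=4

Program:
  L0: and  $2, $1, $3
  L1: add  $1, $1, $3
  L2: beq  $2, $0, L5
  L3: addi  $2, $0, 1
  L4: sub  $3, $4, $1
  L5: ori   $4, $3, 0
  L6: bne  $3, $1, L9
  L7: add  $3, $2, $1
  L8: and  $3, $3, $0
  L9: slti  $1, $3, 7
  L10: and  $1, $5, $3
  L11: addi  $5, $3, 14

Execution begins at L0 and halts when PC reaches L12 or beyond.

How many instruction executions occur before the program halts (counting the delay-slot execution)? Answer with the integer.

#0 and  $2, $1, $3 ; 0/5/1/3/10/4
#1 add  $1, $1, $3 ; 0/8/1/3/10/4
#2 beq  $2, $0, L5 ; 0/8/1/3/10/4 ; →fallthru
#3 addi  $2, $0, 1 ; 0/8/1/3/10/4
#4 sub  $3, $4, $1 ; 0/8/1/2/10/4
#5 ori   $4, $3, 0 ; 0/8/1/2/2/4
#6 bne  $3, $1, L9 ; 0/8/1/2/2/4 ; →target
#7 add  $3, $2, $1 ; 0/8/1/9/2/4
#9 slti  $1, $3, 7 ; 0/0/1/9/2/4
#10 and  $1, $5, $3 ; 0/0/1/9/2/4
#11 addi  $5, $3, 14 ; 0/0/1/9/2/23

11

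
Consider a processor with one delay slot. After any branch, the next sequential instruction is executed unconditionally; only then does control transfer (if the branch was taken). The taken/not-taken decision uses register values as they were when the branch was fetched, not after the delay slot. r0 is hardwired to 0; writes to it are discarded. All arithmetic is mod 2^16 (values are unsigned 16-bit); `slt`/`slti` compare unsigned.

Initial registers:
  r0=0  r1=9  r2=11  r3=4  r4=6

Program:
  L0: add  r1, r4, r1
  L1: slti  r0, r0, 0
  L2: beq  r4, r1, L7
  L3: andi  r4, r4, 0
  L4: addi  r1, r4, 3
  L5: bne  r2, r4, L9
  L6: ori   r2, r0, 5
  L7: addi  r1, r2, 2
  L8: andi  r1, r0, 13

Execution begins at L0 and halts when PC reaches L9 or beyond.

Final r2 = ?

5

[0] add  r1, r4, r1  →  {r0:0, r1:15, r2:11, r3:4, r4:6}
[1] slti  r0, r0, 0  →  {r0:0, r1:15, r2:11, r3:4, r4:6}
[2] beq  r4, r1, L7  →  {r0:0, r1:15, r2:11, r3:4, r4:6}  ⟨branch fallthrough⟩
[3] andi  r4, r4, 0  →  {r0:0, r1:15, r2:11, r3:4, r4:0}
[4] addi  r1, r4, 3  →  {r0:0, r1:3, r2:11, r3:4, r4:0}
[5] bne  r2, r4, L9  →  {r0:0, r1:3, r2:11, r3:4, r4:0}  ⟨branch taken⟩
[6] ori   r2, r0, 5  →  {r0:0, r1:3, r2:5, r3:4, r4:0}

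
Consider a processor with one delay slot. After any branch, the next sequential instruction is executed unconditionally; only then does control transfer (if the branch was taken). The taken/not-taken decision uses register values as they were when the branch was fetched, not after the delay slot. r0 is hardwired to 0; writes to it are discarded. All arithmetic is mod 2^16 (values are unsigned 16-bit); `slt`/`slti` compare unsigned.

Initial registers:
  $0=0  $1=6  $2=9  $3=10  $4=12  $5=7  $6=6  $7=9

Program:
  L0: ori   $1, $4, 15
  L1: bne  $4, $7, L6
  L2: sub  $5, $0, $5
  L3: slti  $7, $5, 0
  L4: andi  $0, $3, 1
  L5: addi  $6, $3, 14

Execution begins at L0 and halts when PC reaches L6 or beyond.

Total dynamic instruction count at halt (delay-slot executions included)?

  step pc=0: ori   $1, $4, 15  regs=(0,15,9,10,12,7,6,9)
  step pc=1: bne  $4, $7, L6  cond=T  regs=(0,15,9,10,12,7,6,9)
  step pc=2: sub  $5, $0, $5  regs=(0,15,9,10,12,65529,6,9)

3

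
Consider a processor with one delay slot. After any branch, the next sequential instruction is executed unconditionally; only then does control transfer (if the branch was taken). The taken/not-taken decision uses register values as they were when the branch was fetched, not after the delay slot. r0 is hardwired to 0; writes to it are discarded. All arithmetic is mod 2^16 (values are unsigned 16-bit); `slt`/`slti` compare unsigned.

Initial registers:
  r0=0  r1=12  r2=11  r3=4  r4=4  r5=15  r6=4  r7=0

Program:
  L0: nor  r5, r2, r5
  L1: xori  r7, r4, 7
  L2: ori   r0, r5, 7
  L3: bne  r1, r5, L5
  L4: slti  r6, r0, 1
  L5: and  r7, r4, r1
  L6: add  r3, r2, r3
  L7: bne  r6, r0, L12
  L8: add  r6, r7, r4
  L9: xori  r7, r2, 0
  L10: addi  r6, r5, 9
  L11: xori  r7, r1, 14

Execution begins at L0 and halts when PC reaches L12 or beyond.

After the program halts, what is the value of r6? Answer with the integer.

8

  step pc=0: nor  r5, r2, r5  regs=(0,12,11,4,4,65520,4,0)
  step pc=1: xori  r7, r4, 7  regs=(0,12,11,4,4,65520,4,3)
  step pc=2: ori   r0, r5, 7  regs=(0,12,11,4,4,65520,4,3)
  step pc=3: bne  r1, r5, L5  cond=T  regs=(0,12,11,4,4,65520,4,3)
  step pc=4: slti  r6, r0, 1  regs=(0,12,11,4,4,65520,1,3)
  step pc=5: and  r7, r4, r1  regs=(0,12,11,4,4,65520,1,4)
  step pc=6: add  r3, r2, r3  regs=(0,12,11,15,4,65520,1,4)
  step pc=7: bne  r6, r0, L12  cond=T  regs=(0,12,11,15,4,65520,1,4)
  step pc=8: add  r6, r7, r4  regs=(0,12,11,15,4,65520,8,4)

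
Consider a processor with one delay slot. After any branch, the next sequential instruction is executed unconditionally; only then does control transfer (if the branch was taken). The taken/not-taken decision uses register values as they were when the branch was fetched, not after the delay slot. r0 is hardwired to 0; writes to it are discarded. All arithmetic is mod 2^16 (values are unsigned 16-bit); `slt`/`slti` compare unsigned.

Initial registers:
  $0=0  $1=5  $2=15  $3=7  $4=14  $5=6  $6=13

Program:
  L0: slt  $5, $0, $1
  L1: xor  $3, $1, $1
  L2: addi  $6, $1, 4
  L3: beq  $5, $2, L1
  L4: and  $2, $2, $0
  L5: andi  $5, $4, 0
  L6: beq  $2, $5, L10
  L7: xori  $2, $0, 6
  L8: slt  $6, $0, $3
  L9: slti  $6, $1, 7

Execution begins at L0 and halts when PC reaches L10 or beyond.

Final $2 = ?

#0 slt  $5, $0, $1 ; 0/5/15/7/14/1/13
#1 xor  $3, $1, $1 ; 0/5/15/0/14/1/13
#2 addi  $6, $1, 4 ; 0/5/15/0/14/1/9
#3 beq  $5, $2, L1 ; 0/5/15/0/14/1/9 ; →fallthru
#4 and  $2, $2, $0 ; 0/5/0/0/14/1/9
#5 andi  $5, $4, 0 ; 0/5/0/0/14/0/9
#6 beq  $2, $5, L10 ; 0/5/0/0/14/0/9 ; →target
#7 xori  $2, $0, 6 ; 0/5/6/0/14/0/9

6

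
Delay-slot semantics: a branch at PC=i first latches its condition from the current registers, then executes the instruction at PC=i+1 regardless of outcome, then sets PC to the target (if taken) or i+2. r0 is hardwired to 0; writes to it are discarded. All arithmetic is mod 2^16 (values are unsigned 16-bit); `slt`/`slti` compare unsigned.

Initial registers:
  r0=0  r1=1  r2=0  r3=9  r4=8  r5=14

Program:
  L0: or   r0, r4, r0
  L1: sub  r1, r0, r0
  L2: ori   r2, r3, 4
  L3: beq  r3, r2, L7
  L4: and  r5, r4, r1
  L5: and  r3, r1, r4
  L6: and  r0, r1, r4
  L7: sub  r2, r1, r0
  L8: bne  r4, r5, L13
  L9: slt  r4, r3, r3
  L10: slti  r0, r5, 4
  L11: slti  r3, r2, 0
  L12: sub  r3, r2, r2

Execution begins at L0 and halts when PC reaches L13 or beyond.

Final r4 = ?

[0] or   r0, r4, r0  →  {r0:0, r1:1, r2:0, r3:9, r4:8, r5:14}
[1] sub  r1, r0, r0  →  {r0:0, r1:0, r2:0, r3:9, r4:8, r5:14}
[2] ori   r2, r3, 4  →  {r0:0, r1:0, r2:13, r3:9, r4:8, r5:14}
[3] beq  r3, r2, L7  →  {r0:0, r1:0, r2:13, r3:9, r4:8, r5:14}  ⟨branch fallthrough⟩
[4] and  r5, r4, r1  →  {r0:0, r1:0, r2:13, r3:9, r4:8, r5:0}
[5] and  r3, r1, r4  →  {r0:0, r1:0, r2:13, r3:0, r4:8, r5:0}
[6] and  r0, r1, r4  →  {r0:0, r1:0, r2:13, r3:0, r4:8, r5:0}
[7] sub  r2, r1, r0  →  {r0:0, r1:0, r2:0, r3:0, r4:8, r5:0}
[8] bne  r4, r5, L13  →  {r0:0, r1:0, r2:0, r3:0, r4:8, r5:0}  ⟨branch taken⟩
[9] slt  r4, r3, r3  →  {r0:0, r1:0, r2:0, r3:0, r4:0, r5:0}

0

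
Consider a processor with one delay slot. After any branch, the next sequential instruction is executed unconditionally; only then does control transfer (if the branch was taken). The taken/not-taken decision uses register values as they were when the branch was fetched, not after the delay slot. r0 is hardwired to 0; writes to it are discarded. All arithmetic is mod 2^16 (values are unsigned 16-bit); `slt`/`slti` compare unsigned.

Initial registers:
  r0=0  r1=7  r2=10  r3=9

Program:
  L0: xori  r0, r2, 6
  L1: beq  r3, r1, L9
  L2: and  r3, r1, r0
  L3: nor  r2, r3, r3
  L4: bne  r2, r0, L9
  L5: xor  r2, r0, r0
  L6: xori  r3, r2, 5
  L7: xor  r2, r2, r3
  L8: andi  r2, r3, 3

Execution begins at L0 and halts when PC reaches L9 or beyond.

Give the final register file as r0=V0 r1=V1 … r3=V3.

r0=0 r1=7 r2=0 r3=0

PC=0  xori  r0, r2, 6        | r0=0 r1=7 r2=10 r3=9
PC=1  beq  r3, r1, L9        | r0=0 r1=7 r2=10 r3=9  [not taken]
PC=2  and  r3, r1, r0        | r0=0 r1=7 r2=10 r3=0
PC=3  nor  r2, r3, r3        | r0=0 r1=7 r2=65535 r3=0
PC=4  bne  r2, r0, L9        | r0=0 r1=7 r2=65535 r3=0  [TAKEN]
PC=5  xor  r2, r0, r0        | r0=0 r1=7 r2=0 r3=0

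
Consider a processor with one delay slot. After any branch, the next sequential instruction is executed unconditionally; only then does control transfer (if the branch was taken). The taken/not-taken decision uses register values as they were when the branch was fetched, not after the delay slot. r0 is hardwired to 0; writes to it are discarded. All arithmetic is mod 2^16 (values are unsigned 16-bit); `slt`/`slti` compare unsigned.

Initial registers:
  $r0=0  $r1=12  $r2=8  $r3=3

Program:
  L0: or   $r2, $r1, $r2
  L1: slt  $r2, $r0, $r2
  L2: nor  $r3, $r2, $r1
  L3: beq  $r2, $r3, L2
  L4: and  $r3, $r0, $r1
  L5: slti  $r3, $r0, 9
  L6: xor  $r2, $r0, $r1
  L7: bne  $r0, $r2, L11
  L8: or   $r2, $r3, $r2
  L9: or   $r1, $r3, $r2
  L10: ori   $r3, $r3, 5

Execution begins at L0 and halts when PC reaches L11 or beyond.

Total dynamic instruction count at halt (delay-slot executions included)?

#0 or   $r2, $r1, $r2 ; 0/12/12/3
#1 slt  $r2, $r0, $r2 ; 0/12/1/3
#2 nor  $r3, $r2, $r1 ; 0/12/1/65522
#3 beq  $r2, $r3, L2 ; 0/12/1/65522 ; →fallthru
#4 and  $r3, $r0, $r1 ; 0/12/1/0
#5 slti  $r3, $r0, 9 ; 0/12/1/1
#6 xor  $r2, $r0, $r1 ; 0/12/12/1
#7 bne  $r0, $r2, L11 ; 0/12/12/1 ; →target
#8 or   $r2, $r3, $r2 ; 0/12/13/1

9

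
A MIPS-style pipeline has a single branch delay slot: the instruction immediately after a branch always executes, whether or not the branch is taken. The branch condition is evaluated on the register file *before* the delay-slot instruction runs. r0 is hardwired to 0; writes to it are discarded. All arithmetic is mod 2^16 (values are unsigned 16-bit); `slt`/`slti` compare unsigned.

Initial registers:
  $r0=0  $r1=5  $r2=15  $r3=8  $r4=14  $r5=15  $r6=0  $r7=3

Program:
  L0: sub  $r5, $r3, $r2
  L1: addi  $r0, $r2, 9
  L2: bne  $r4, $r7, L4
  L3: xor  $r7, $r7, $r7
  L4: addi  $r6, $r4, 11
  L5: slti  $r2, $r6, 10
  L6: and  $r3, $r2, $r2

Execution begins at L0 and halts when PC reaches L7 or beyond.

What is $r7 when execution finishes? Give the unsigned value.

PC=0  sub  $r5, $r3, $r2     | $r0=0 $r1=5 $r2=15 $r3=8 $r4=14 $r5=65529 $r6=0 $r7=3
PC=1  addi  $r0, $r2, 9      | $r0=0 $r1=5 $r2=15 $r3=8 $r4=14 $r5=65529 $r6=0 $r7=3
PC=2  bne  $r4, $r7, L4      | $r0=0 $r1=5 $r2=15 $r3=8 $r4=14 $r5=65529 $r6=0 $r7=3  [TAKEN]
PC=3  xor  $r7, $r7, $r7     | $r0=0 $r1=5 $r2=15 $r3=8 $r4=14 $r5=65529 $r6=0 $r7=0
PC=4  addi  $r6, $r4, 11     | $r0=0 $r1=5 $r2=15 $r3=8 $r4=14 $r5=65529 $r6=25 $r7=0
PC=5  slti  $r2, $r6, 10     | $r0=0 $r1=5 $r2=0 $r3=8 $r4=14 $r5=65529 $r6=25 $r7=0
PC=6  and  $r3, $r2, $r2     | $r0=0 $r1=5 $r2=0 $r3=0 $r4=14 $r5=65529 $r6=25 $r7=0

0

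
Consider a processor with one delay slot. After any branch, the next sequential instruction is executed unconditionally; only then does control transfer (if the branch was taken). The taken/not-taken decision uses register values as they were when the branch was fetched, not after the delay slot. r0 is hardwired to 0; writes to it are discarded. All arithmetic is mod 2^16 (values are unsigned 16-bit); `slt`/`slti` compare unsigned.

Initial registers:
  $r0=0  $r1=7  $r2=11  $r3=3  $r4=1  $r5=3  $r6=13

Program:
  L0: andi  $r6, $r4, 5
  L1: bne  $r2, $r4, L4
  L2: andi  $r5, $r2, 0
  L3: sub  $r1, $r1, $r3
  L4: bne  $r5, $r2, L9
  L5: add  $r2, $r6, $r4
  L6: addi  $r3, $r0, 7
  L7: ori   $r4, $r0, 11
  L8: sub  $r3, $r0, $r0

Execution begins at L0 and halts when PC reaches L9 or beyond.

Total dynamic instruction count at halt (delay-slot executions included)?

  step pc=0: andi  $r6, $r4, 5  regs=(0,7,11,3,1,3,1)
  step pc=1: bne  $r2, $r4, L4  cond=T  regs=(0,7,11,3,1,3,1)
  step pc=2: andi  $r5, $r2, 0  regs=(0,7,11,3,1,0,1)
  step pc=4: bne  $r5, $r2, L9  cond=T  regs=(0,7,11,3,1,0,1)
  step pc=5: add  $r2, $r6, $r4  regs=(0,7,2,3,1,0,1)

5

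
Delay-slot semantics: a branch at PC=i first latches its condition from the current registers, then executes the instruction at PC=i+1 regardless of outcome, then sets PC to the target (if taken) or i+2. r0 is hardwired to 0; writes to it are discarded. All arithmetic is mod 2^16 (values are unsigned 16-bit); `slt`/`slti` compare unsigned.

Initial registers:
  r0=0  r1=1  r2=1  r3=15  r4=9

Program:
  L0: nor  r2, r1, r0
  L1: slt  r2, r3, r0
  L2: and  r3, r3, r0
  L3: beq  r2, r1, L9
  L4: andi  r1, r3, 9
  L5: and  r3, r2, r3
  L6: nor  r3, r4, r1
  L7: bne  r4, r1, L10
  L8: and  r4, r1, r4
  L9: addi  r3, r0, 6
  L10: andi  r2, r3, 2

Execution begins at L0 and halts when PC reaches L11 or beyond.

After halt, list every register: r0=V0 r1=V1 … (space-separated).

r0=0 r1=0 r2=2 r3=65526 r4=0

[0] nor  r2, r1, r0  →  {r0:0, r1:1, r2:65534, r3:15, r4:9}
[1] slt  r2, r3, r0  →  {r0:0, r1:1, r2:0, r3:15, r4:9}
[2] and  r3, r3, r0  →  {r0:0, r1:1, r2:0, r3:0, r4:9}
[3] beq  r2, r1, L9  →  {r0:0, r1:1, r2:0, r3:0, r4:9}  ⟨branch fallthrough⟩
[4] andi  r1, r3, 9  →  {r0:0, r1:0, r2:0, r3:0, r4:9}
[5] and  r3, r2, r3  →  {r0:0, r1:0, r2:0, r3:0, r4:9}
[6] nor  r3, r4, r1  →  {r0:0, r1:0, r2:0, r3:65526, r4:9}
[7] bne  r4, r1, L10  →  {r0:0, r1:0, r2:0, r3:65526, r4:9}  ⟨branch taken⟩
[8] and  r4, r1, r4  →  {r0:0, r1:0, r2:0, r3:65526, r4:0}
[10] andi  r2, r3, 2  →  {r0:0, r1:0, r2:2, r3:65526, r4:0}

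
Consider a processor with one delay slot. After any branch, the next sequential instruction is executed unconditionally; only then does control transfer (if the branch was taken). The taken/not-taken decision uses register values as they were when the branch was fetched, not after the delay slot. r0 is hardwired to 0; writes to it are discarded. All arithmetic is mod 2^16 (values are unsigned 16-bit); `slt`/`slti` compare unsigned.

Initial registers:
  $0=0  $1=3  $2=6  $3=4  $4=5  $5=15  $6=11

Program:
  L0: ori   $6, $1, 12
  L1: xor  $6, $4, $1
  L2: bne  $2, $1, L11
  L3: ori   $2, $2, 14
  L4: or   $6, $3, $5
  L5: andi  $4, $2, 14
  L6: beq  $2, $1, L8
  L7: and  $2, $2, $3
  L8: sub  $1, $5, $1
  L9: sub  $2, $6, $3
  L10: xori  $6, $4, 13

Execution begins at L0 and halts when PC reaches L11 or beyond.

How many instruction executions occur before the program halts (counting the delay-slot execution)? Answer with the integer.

  step pc=0: ori   $6, $1, 12  regs=(0,3,6,4,5,15,15)
  step pc=1: xor  $6, $4, $1  regs=(0,3,6,4,5,15,6)
  step pc=2: bne  $2, $1, L11  cond=T  regs=(0,3,6,4,5,15,6)
  step pc=3: ori   $2, $2, 14  regs=(0,3,14,4,5,15,6)

4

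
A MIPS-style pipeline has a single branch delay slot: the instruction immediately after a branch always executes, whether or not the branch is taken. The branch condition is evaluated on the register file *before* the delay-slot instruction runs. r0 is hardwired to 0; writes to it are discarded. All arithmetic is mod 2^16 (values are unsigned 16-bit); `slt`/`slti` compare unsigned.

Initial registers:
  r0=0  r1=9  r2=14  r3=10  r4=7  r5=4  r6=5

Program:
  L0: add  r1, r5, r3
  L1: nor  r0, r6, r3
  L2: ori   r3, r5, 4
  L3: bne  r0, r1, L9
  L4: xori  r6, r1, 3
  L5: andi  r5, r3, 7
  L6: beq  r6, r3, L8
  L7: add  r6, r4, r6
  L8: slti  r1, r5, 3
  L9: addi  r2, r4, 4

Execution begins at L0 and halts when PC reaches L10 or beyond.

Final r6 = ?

PC=0  add  r1, r5, r3        | r0=0 r1=14 r2=14 r3=10 r4=7 r5=4 r6=5
PC=1  nor  r0, r6, r3        | r0=0 r1=14 r2=14 r3=10 r4=7 r5=4 r6=5
PC=2  ori   r3, r5, 4        | r0=0 r1=14 r2=14 r3=4 r4=7 r5=4 r6=5
PC=3  bne  r0, r1, L9        | r0=0 r1=14 r2=14 r3=4 r4=7 r5=4 r6=5  [TAKEN]
PC=4  xori  r6, r1, 3        | r0=0 r1=14 r2=14 r3=4 r4=7 r5=4 r6=13
PC=9  addi  r2, r4, 4        | r0=0 r1=14 r2=11 r3=4 r4=7 r5=4 r6=13

13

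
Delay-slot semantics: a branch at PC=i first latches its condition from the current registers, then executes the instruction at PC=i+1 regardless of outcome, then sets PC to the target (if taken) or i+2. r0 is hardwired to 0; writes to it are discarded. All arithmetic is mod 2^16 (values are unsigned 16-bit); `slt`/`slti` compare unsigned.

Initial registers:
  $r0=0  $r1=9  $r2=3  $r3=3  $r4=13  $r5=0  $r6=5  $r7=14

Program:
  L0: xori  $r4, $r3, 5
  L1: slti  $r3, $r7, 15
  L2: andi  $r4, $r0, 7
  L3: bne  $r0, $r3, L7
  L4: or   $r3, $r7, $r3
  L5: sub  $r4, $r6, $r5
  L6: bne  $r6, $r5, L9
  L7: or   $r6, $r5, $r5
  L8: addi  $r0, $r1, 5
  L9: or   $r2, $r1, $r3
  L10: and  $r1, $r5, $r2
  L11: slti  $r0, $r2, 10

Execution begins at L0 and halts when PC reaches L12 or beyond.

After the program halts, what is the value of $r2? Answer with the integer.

15

  step pc=0: xori  $r4, $r3, 5  regs=(0,9,3,3,6,0,5,14)
  step pc=1: slti  $r3, $r7, 15  regs=(0,9,3,1,6,0,5,14)
  step pc=2: andi  $r4, $r0, 7  regs=(0,9,3,1,0,0,5,14)
  step pc=3: bne  $r0, $r3, L7  cond=T  regs=(0,9,3,1,0,0,5,14)
  step pc=4: or   $r3, $r7, $r3  regs=(0,9,3,15,0,0,5,14)
  step pc=7: or   $r6, $r5, $r5  regs=(0,9,3,15,0,0,0,14)
  step pc=8: addi  $r0, $r1, 5  regs=(0,9,3,15,0,0,0,14)
  step pc=9: or   $r2, $r1, $r3  regs=(0,9,15,15,0,0,0,14)
  step pc=10: and  $r1, $r5, $r2  regs=(0,0,15,15,0,0,0,14)
  step pc=11: slti  $r0, $r2, 10  regs=(0,0,15,15,0,0,0,14)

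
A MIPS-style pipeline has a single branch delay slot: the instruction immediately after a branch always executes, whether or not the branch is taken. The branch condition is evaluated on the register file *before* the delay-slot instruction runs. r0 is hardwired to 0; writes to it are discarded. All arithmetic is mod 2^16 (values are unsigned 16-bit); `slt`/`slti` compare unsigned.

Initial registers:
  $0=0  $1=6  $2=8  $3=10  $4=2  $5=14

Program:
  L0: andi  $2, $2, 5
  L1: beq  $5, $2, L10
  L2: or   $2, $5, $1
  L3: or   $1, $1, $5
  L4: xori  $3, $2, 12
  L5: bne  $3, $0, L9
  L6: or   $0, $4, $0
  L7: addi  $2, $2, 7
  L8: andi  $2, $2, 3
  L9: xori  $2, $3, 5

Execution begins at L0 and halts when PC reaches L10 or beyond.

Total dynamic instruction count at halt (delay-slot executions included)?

[0] andi  $2, $2, 5  →  {$0:0, $1:6, $2:0, $3:10, $4:2, $5:14}
[1] beq  $5, $2, L10  →  {$0:0, $1:6, $2:0, $3:10, $4:2, $5:14}  ⟨branch fallthrough⟩
[2] or   $2, $5, $1  →  {$0:0, $1:6, $2:14, $3:10, $4:2, $5:14}
[3] or   $1, $1, $5  →  {$0:0, $1:14, $2:14, $3:10, $4:2, $5:14}
[4] xori  $3, $2, 12  →  {$0:0, $1:14, $2:14, $3:2, $4:2, $5:14}
[5] bne  $3, $0, L9  →  {$0:0, $1:14, $2:14, $3:2, $4:2, $5:14}  ⟨branch taken⟩
[6] or   $0, $4, $0  →  {$0:0, $1:14, $2:14, $3:2, $4:2, $5:14}
[9] xori  $2, $3, 5  →  {$0:0, $1:14, $2:7, $3:2, $4:2, $5:14}

8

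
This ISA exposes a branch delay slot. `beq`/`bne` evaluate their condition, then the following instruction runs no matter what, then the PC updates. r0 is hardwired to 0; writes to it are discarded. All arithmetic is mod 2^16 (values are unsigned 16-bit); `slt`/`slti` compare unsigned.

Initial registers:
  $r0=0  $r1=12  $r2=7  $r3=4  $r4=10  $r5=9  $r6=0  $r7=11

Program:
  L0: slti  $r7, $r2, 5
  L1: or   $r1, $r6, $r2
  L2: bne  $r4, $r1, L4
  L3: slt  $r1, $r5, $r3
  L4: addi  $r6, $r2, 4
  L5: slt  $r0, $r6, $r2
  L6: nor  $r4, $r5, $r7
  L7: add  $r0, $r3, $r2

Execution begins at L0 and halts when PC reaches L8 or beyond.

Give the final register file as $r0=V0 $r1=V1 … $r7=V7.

$r0=0 $r1=0 $r2=7 $r3=4 $r4=65526 $r5=9 $r6=11 $r7=0

  step pc=0: slti  $r7, $r2, 5  regs=(0,12,7,4,10,9,0,0)
  step pc=1: or   $r1, $r6, $r2  regs=(0,7,7,4,10,9,0,0)
  step pc=2: bne  $r4, $r1, L4  cond=T  regs=(0,7,7,4,10,9,0,0)
  step pc=3: slt  $r1, $r5, $r3  regs=(0,0,7,4,10,9,0,0)
  step pc=4: addi  $r6, $r2, 4  regs=(0,0,7,4,10,9,11,0)
  step pc=5: slt  $r0, $r6, $r2  regs=(0,0,7,4,10,9,11,0)
  step pc=6: nor  $r4, $r5, $r7  regs=(0,0,7,4,65526,9,11,0)
  step pc=7: add  $r0, $r3, $r2  regs=(0,0,7,4,65526,9,11,0)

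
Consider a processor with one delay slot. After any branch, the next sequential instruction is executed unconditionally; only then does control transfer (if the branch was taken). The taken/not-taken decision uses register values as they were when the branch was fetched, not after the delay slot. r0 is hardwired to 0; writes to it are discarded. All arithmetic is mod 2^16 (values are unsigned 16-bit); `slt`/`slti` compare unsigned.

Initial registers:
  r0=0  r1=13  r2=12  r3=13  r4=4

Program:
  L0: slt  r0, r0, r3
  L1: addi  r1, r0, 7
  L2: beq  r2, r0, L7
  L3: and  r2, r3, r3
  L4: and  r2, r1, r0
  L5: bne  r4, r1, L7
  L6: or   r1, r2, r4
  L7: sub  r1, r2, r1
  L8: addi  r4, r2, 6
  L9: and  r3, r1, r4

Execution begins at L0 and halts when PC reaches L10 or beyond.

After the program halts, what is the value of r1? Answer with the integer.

65532

[0] slt  r0, r0, r3  →  {r0:0, r1:13, r2:12, r3:13, r4:4}
[1] addi  r1, r0, 7  →  {r0:0, r1:7, r2:12, r3:13, r4:4}
[2] beq  r2, r0, L7  →  {r0:0, r1:7, r2:12, r3:13, r4:4}  ⟨branch fallthrough⟩
[3] and  r2, r3, r3  →  {r0:0, r1:7, r2:13, r3:13, r4:4}
[4] and  r2, r1, r0  →  {r0:0, r1:7, r2:0, r3:13, r4:4}
[5] bne  r4, r1, L7  →  {r0:0, r1:7, r2:0, r3:13, r4:4}  ⟨branch taken⟩
[6] or   r1, r2, r4  →  {r0:0, r1:4, r2:0, r3:13, r4:4}
[7] sub  r1, r2, r1  →  {r0:0, r1:65532, r2:0, r3:13, r4:4}
[8] addi  r4, r2, 6  →  {r0:0, r1:65532, r2:0, r3:13, r4:6}
[9] and  r3, r1, r4  →  {r0:0, r1:65532, r2:0, r3:4, r4:6}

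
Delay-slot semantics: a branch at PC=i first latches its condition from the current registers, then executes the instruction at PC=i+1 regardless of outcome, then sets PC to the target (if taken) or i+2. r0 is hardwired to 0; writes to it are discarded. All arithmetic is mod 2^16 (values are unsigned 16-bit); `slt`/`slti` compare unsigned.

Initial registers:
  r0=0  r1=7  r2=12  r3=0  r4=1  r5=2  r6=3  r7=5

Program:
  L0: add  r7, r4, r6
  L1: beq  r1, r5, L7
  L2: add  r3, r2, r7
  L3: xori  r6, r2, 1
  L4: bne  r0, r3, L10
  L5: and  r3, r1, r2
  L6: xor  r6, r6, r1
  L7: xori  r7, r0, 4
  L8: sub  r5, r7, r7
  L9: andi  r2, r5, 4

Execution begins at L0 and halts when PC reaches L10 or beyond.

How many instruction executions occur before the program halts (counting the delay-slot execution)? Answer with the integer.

#0 add  r7, r4, r6 ; 0/7/12/0/1/2/3/4
#1 beq  r1, r5, L7 ; 0/7/12/0/1/2/3/4 ; →fallthru
#2 add  r3, r2, r7 ; 0/7/12/16/1/2/3/4
#3 xori  r6, r2, 1 ; 0/7/12/16/1/2/13/4
#4 bne  r0, r3, L10 ; 0/7/12/16/1/2/13/4 ; →target
#5 and  r3, r1, r2 ; 0/7/12/4/1/2/13/4

6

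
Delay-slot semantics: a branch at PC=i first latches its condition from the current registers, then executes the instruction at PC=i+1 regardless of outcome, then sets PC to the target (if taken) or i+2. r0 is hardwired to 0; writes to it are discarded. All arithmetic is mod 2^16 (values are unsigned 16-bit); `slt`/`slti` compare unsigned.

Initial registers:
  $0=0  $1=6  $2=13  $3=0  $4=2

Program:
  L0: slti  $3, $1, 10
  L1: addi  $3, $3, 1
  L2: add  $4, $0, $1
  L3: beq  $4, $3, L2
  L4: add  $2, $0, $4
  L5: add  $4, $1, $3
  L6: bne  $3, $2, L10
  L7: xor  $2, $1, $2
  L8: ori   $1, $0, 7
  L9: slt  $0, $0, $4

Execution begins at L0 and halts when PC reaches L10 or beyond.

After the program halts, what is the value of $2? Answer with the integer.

#0 slti  $3, $1, 10 ; 0/6/13/1/2
#1 addi  $3, $3, 1 ; 0/6/13/2/2
#2 add  $4, $0, $1 ; 0/6/13/2/6
#3 beq  $4, $3, L2 ; 0/6/13/2/6 ; →fallthru
#4 add  $2, $0, $4 ; 0/6/6/2/6
#5 add  $4, $1, $3 ; 0/6/6/2/8
#6 bne  $3, $2, L10 ; 0/6/6/2/8 ; →target
#7 xor  $2, $1, $2 ; 0/6/0/2/8

0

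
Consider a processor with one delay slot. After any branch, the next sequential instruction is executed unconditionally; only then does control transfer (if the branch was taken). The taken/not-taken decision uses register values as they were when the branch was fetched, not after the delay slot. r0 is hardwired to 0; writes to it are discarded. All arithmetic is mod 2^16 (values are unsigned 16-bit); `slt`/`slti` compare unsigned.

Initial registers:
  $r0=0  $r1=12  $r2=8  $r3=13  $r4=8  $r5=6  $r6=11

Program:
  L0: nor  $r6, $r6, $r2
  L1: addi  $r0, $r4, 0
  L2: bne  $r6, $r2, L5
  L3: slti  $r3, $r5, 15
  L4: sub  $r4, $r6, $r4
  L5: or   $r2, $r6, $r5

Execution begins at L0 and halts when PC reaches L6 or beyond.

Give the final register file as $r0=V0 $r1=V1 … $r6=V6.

$r0=0 $r1=12 $r2=65526 $r3=1 $r4=8 $r5=6 $r6=65524

  step pc=0: nor  $r6, $r6, $r2  regs=(0,12,8,13,8,6,65524)
  step pc=1: addi  $r0, $r4, 0  regs=(0,12,8,13,8,6,65524)
  step pc=2: bne  $r6, $r2, L5  cond=T  regs=(0,12,8,13,8,6,65524)
  step pc=3: slti  $r3, $r5, 15  regs=(0,12,8,1,8,6,65524)
  step pc=5: or   $r2, $r6, $r5  regs=(0,12,65526,1,8,6,65524)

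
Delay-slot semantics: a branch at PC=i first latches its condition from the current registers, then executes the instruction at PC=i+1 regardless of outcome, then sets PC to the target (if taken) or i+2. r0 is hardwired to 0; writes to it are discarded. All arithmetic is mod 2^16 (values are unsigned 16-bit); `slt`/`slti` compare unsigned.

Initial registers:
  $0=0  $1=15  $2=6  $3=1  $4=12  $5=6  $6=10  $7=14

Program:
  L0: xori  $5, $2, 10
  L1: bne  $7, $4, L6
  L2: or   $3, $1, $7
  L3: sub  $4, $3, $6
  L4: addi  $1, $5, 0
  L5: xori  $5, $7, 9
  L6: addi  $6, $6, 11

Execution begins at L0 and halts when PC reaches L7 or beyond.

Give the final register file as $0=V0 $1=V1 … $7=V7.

  step pc=0: xori  $5, $2, 10  regs=(0,15,6,1,12,12,10,14)
  step pc=1: bne  $7, $4, L6  cond=T  regs=(0,15,6,1,12,12,10,14)
  step pc=2: or   $3, $1, $7  regs=(0,15,6,15,12,12,10,14)
  step pc=6: addi  $6, $6, 11  regs=(0,15,6,15,12,12,21,14)

$0=0 $1=15 $2=6 $3=15 $4=12 $5=12 $6=21 $7=14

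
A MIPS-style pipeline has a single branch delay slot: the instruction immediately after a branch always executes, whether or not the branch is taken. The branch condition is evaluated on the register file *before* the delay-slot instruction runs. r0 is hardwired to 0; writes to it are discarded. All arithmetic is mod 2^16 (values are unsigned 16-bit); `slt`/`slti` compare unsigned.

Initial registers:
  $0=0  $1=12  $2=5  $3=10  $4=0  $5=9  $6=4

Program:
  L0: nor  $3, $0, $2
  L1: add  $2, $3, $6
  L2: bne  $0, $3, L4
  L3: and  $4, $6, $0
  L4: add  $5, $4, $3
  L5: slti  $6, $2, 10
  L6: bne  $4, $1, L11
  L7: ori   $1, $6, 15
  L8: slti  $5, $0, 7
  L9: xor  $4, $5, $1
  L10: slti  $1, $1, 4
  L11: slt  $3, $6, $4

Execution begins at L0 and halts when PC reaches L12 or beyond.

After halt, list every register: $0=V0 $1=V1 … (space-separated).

PC=0  nor  $3, $0, $2        | $0=0 $1=12 $2=5 $3=65530 $4=0 $5=9 $6=4
PC=1  add  $2, $3, $6        | $0=0 $1=12 $2=65534 $3=65530 $4=0 $5=9 $6=4
PC=2  bne  $0, $3, L4        | $0=0 $1=12 $2=65534 $3=65530 $4=0 $5=9 $6=4  [TAKEN]
PC=3  and  $4, $6, $0        | $0=0 $1=12 $2=65534 $3=65530 $4=0 $5=9 $6=4
PC=4  add  $5, $4, $3        | $0=0 $1=12 $2=65534 $3=65530 $4=0 $5=65530 $6=4
PC=5  slti  $6, $2, 10       | $0=0 $1=12 $2=65534 $3=65530 $4=0 $5=65530 $6=0
PC=6  bne  $4, $1, L11       | $0=0 $1=12 $2=65534 $3=65530 $4=0 $5=65530 $6=0  [TAKEN]
PC=7  ori   $1, $6, 15       | $0=0 $1=15 $2=65534 $3=65530 $4=0 $5=65530 $6=0
PC=11 slt  $3, $6, $4        | $0=0 $1=15 $2=65534 $3=0 $4=0 $5=65530 $6=0

$0=0 $1=15 $2=65534 $3=0 $4=0 $5=65530 $6=0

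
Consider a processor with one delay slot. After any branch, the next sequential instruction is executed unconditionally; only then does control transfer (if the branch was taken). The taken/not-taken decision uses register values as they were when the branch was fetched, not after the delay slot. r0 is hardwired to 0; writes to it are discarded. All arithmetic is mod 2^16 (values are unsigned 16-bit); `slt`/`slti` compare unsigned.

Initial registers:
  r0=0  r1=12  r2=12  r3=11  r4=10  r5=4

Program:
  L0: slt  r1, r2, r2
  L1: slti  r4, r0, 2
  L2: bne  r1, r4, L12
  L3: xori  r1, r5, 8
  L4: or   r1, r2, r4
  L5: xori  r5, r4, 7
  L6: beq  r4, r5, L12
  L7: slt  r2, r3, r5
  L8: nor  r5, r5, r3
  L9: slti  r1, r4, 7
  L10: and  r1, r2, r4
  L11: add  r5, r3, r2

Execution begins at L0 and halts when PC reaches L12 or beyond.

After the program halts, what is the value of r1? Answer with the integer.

12

#0 slt  r1, r2, r2 ; 0/0/12/11/10/4
#1 slti  r4, r0, 2 ; 0/0/12/11/1/4
#2 bne  r1, r4, L12 ; 0/0/12/11/1/4 ; →target
#3 xori  r1, r5, 8 ; 0/12/12/11/1/4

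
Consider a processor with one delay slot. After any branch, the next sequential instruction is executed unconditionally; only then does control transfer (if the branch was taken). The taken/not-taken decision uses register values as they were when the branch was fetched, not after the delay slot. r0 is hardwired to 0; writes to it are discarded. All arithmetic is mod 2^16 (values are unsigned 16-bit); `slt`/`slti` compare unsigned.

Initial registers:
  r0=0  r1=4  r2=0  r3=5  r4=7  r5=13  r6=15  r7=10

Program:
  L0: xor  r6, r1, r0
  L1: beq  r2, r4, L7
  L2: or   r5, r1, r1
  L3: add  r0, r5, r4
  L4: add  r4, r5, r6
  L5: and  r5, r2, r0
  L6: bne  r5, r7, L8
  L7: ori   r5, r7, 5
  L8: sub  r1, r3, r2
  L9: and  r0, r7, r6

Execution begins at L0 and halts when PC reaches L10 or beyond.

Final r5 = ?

PC=0  xor  r6, r1, r0        | r0=0 r1=4 r2=0 r3=5 r4=7 r5=13 r6=4 r7=10
PC=1  beq  r2, r4, L7        | r0=0 r1=4 r2=0 r3=5 r4=7 r5=13 r6=4 r7=10  [not taken]
PC=2  or   r5, r1, r1        | r0=0 r1=4 r2=0 r3=5 r4=7 r5=4 r6=4 r7=10
PC=3  add  r0, r5, r4        | r0=0 r1=4 r2=0 r3=5 r4=7 r5=4 r6=4 r7=10
PC=4  add  r4, r5, r6        | r0=0 r1=4 r2=0 r3=5 r4=8 r5=4 r6=4 r7=10
PC=5  and  r5, r2, r0        | r0=0 r1=4 r2=0 r3=5 r4=8 r5=0 r6=4 r7=10
PC=6  bne  r5, r7, L8        | r0=0 r1=4 r2=0 r3=5 r4=8 r5=0 r6=4 r7=10  [TAKEN]
PC=7  ori   r5, r7, 5        | r0=0 r1=4 r2=0 r3=5 r4=8 r5=15 r6=4 r7=10
PC=8  sub  r1, r3, r2        | r0=0 r1=5 r2=0 r3=5 r4=8 r5=15 r6=4 r7=10
PC=9  and  r0, r7, r6        | r0=0 r1=5 r2=0 r3=5 r4=8 r5=15 r6=4 r7=10

15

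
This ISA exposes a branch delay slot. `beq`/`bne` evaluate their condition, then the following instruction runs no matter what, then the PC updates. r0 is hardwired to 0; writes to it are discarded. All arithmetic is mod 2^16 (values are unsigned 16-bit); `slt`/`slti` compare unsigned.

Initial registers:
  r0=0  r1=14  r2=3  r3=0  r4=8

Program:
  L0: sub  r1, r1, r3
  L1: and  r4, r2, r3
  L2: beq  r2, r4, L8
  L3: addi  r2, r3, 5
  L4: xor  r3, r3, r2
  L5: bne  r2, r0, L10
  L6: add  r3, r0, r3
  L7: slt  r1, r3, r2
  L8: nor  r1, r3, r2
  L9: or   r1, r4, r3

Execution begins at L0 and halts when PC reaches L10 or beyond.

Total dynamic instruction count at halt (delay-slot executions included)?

  step pc=0: sub  r1, r1, r3  regs=(0,14,3,0,8)
  step pc=1: and  r4, r2, r3  regs=(0,14,3,0,0)
  step pc=2: beq  r2, r4, L8  cond=F  regs=(0,14,3,0,0)
  step pc=3: addi  r2, r3, 5  regs=(0,14,5,0,0)
  step pc=4: xor  r3, r3, r2  regs=(0,14,5,5,0)
  step pc=5: bne  r2, r0, L10  cond=T  regs=(0,14,5,5,0)
  step pc=6: add  r3, r0, r3  regs=(0,14,5,5,0)

7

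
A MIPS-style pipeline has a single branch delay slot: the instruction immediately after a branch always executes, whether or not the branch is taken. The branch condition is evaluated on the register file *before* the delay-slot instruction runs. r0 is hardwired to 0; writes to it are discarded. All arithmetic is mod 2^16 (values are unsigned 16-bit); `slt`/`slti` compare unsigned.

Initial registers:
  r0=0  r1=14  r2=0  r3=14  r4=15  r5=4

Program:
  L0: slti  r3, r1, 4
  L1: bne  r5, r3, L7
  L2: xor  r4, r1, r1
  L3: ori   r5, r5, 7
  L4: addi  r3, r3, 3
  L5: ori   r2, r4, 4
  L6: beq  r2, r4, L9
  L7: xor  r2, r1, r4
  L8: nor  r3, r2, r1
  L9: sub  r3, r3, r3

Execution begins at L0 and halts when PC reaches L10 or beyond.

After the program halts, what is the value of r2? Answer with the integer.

#0 slti  r3, r1, 4 ; 0/14/0/0/15/4
#1 bne  r5, r3, L7 ; 0/14/0/0/15/4 ; →target
#2 xor  r4, r1, r1 ; 0/14/0/0/0/4
#7 xor  r2, r1, r4 ; 0/14/14/0/0/4
#8 nor  r3, r2, r1 ; 0/14/14/65521/0/4
#9 sub  r3, r3, r3 ; 0/14/14/0/0/4

14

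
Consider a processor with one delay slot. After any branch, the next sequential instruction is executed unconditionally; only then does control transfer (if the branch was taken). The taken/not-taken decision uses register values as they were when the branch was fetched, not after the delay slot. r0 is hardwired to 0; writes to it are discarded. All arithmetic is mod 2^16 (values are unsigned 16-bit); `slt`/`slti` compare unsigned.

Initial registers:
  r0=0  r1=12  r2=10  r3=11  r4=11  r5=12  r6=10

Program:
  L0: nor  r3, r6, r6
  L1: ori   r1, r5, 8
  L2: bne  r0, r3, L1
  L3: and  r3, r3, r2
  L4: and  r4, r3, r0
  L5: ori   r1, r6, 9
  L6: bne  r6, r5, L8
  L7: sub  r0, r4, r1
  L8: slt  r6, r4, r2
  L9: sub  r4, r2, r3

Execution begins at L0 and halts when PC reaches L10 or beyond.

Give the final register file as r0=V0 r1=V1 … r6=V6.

PC=0  nor  r3, r6, r6        | r0=0 r1=12 r2=10 r3=65525 r4=11 r5=12 r6=10
PC=1  ori   r1, r5, 8        | r0=0 r1=12 r2=10 r3=65525 r4=11 r5=12 r6=10
PC=2  bne  r0, r3, L1        | r0=0 r1=12 r2=10 r3=65525 r4=11 r5=12 r6=10  [TAKEN]
PC=3  and  r3, r3, r2        | r0=0 r1=12 r2=10 r3=0 r4=11 r5=12 r6=10
PC=1  ori   r1, r5, 8        | r0=0 r1=12 r2=10 r3=0 r4=11 r5=12 r6=10
PC=2  bne  r0, r3, L1        | r0=0 r1=12 r2=10 r3=0 r4=11 r5=12 r6=10  [not taken]
PC=3  and  r3, r3, r2        | r0=0 r1=12 r2=10 r3=0 r4=11 r5=12 r6=10
PC=4  and  r4, r3, r0        | r0=0 r1=12 r2=10 r3=0 r4=0 r5=12 r6=10
PC=5  ori   r1, r6, 9        | r0=0 r1=11 r2=10 r3=0 r4=0 r5=12 r6=10
PC=6  bne  r6, r5, L8        | r0=0 r1=11 r2=10 r3=0 r4=0 r5=12 r6=10  [TAKEN]
PC=7  sub  r0, r4, r1        | r0=0 r1=11 r2=10 r3=0 r4=0 r5=12 r6=10
PC=8  slt  r6, r4, r2        | r0=0 r1=11 r2=10 r3=0 r4=0 r5=12 r6=1
PC=9  sub  r4, r2, r3        | r0=0 r1=11 r2=10 r3=0 r4=10 r5=12 r6=1

r0=0 r1=11 r2=10 r3=0 r4=10 r5=12 r6=1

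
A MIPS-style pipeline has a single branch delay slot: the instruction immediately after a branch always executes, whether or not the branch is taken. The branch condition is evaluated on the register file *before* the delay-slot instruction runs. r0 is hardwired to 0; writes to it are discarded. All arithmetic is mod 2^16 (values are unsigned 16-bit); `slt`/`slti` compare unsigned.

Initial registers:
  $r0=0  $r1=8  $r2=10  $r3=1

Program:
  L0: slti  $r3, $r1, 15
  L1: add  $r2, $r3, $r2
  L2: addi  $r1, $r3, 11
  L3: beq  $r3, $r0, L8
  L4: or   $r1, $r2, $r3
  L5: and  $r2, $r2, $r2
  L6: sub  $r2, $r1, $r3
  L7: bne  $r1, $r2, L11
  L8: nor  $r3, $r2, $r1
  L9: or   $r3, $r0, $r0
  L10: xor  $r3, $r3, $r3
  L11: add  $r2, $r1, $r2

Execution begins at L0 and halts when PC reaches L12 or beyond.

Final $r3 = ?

65524

  step pc=0: slti  $r3, $r1, 15  regs=(0,8,10,1)
  step pc=1: add  $r2, $r3, $r2  regs=(0,8,11,1)
  step pc=2: addi  $r1, $r3, 11  regs=(0,12,11,1)
  step pc=3: beq  $r3, $r0, L8  cond=F  regs=(0,12,11,1)
  step pc=4: or   $r1, $r2, $r3  regs=(0,11,11,1)
  step pc=5: and  $r2, $r2, $r2  regs=(0,11,11,1)
  step pc=6: sub  $r2, $r1, $r3  regs=(0,11,10,1)
  step pc=7: bne  $r1, $r2, L11  cond=T  regs=(0,11,10,1)
  step pc=8: nor  $r3, $r2, $r1  regs=(0,11,10,65524)
  step pc=11: add  $r2, $r1, $r2  regs=(0,11,21,65524)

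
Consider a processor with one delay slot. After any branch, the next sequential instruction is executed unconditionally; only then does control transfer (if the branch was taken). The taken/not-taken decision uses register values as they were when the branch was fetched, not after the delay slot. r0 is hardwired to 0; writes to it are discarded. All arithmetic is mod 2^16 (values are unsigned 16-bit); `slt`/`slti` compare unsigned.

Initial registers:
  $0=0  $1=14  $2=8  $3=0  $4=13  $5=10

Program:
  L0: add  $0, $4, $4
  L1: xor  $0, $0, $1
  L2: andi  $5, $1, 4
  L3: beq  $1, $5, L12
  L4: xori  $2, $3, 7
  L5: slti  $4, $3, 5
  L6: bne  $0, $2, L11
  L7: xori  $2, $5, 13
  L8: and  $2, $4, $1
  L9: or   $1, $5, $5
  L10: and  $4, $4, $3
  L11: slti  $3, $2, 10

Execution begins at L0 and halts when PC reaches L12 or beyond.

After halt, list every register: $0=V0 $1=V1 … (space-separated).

[0] add  $0, $4, $4  →  {$0:0, $1:14, $2:8, $3:0, $4:13, $5:10}
[1] xor  $0, $0, $1  →  {$0:0, $1:14, $2:8, $3:0, $4:13, $5:10}
[2] andi  $5, $1, 4  →  {$0:0, $1:14, $2:8, $3:0, $4:13, $5:4}
[3] beq  $1, $5, L12  →  {$0:0, $1:14, $2:8, $3:0, $4:13, $5:4}  ⟨branch fallthrough⟩
[4] xori  $2, $3, 7  →  {$0:0, $1:14, $2:7, $3:0, $4:13, $5:4}
[5] slti  $4, $3, 5  →  {$0:0, $1:14, $2:7, $3:0, $4:1, $5:4}
[6] bne  $0, $2, L11  →  {$0:0, $1:14, $2:7, $3:0, $4:1, $5:4}  ⟨branch taken⟩
[7] xori  $2, $5, 13  →  {$0:0, $1:14, $2:9, $3:0, $4:1, $5:4}
[11] slti  $3, $2, 10  →  {$0:0, $1:14, $2:9, $3:1, $4:1, $5:4}

$0=0 $1=14 $2=9 $3=1 $4=1 $5=4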